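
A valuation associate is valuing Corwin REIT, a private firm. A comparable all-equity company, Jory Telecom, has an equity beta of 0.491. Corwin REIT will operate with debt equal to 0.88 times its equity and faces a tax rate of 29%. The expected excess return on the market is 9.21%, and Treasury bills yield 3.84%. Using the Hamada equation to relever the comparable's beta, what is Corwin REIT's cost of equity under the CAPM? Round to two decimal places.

11.19%

β_L = β_U × [1 + (1 − t)(D/E)] = 0.491 × [1 + (1 − 0.29) × 0.88]
    = 0.491 × [1 + 0.71 × 0.88] = 0.491 × 1.6248 = 0.7978
E(R) = R_f + β_L × MRP = 3.84% + 0.7978 × 9.21% = 11.19%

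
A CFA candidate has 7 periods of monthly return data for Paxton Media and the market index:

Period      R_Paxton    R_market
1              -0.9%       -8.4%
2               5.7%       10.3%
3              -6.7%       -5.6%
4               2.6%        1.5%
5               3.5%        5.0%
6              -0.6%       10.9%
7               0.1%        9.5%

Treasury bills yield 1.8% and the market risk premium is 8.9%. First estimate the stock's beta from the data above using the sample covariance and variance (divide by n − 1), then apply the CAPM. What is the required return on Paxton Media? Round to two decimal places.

4.40%

Mean R_i = (-0.9 + 5.7 − 6.7 + 2.6 + 3.5 − 0.6 + 0.1) / 7 = 0.5286%
Mean R_m = (-8.4 + 10.3 − 5.6 + 1.5 + 5.0 + 10.9 + 9.5) / 7 = 3.3143%
Σ(R_i − R̄_i)(R_m − R̄_m) = 107.3371  ⇒  Cov = 107.3371 / 6 = 17.8895
Σ(R_m − R̄_m)² = 367.4286  ⇒  Var(R_m) = 367.4286 / 6 = 61.2381
β = Cov / Var(R_m) = 17.8895 / 61.2381 = 0.2921
E(R) = R_f + β × MRP = 1.8% + 0.2921 × 8.9% = 4.40%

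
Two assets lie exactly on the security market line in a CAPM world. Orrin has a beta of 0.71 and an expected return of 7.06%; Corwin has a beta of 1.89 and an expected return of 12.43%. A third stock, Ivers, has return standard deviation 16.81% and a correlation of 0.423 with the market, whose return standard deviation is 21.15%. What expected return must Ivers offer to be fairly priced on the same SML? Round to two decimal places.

MRP = (12.43% − 7.06%) / (1.89 − 0.71) = 4.5508%
R_f = 7.06% − 0.71 × 4.5508% = 3.8289%
β_Ivers = ρ·σ_i/σ_m = 0.423 × 16.81 / 21.15 = 0.3362
E(R_Ivers) = R_f + β × MRP = 3.8289% + 0.3362 × 4.5508% = 5.36%

5.36%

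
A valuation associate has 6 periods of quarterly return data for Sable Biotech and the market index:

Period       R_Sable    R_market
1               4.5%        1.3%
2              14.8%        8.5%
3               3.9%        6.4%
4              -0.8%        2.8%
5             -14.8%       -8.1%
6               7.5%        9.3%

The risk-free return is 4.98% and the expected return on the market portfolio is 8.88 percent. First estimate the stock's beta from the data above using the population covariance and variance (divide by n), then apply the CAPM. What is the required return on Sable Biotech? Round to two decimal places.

Mean R_i = (4.5 + 14.8 + 3.9 − 0.8 − 14.8 + 7.5) / 6 = 2.5167%
Mean R_m = (1.3 + 8.5 + 6.4 + 2.8 − 8.1 + 9.3) / 6 = 3.3667%
Σ(R_i − R̄_i)(R_m − R̄_m) = 293.1633  ⇒  Cov = 293.1633 / 6 = 48.8606
Σ(R_m − R̄_m)² = 206.8333  ⇒  Var(R_m) = 206.8333 / 6 = 34.4722
β = Cov / Var(R_m) = 48.8606 / 34.4722 = 1.4174
MRP = 8.88% − 4.98% = 3.90%
E(R) = R_f + β × MRP = 4.98% + 1.4174 × 3.90% = 10.51%

10.51%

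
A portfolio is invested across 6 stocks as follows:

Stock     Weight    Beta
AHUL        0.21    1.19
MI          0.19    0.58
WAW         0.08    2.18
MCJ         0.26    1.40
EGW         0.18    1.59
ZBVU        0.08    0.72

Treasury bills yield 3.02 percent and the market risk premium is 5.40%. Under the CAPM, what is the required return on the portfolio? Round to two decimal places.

9.73%

β_P = Σ w_i β_i = 0.21×1.19 + 0.19×0.58 + 0.08×2.18 + 0.26×1.40 + 0.18×1.59 + 0.08×0.72 = 1.2423
E(R_P) = R_f + β_P × MRP = 3.02% + 1.2423 × 5.40% = 9.73%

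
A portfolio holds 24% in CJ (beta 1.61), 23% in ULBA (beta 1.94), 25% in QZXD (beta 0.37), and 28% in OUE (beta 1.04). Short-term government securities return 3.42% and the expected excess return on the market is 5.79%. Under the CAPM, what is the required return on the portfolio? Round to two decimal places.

10.46%

β_P = Σ w_i β_i = 0.24×1.61 + 0.23×1.94 + 0.25×0.37 + 0.28×1.04 = 1.2163
E(R_P) = R_f + β_P × MRP = 3.42% + 1.2163 × 5.79% = 10.46%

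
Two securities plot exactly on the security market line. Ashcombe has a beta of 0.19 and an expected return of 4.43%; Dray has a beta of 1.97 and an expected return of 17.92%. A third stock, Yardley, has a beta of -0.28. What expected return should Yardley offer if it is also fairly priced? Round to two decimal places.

0.87%

MRP (SML slope) = (17.92% − 4.43%) / (1.97 − 0.19) = 13.49% / 1.78 = 7.5787%
R_f (intercept) = 4.43% − 0.19 × 7.5787% = 2.9900%
E(R_Yardley) = R_f + β × MRP = 2.9900% + -0.28 × 7.5787% = 0.87%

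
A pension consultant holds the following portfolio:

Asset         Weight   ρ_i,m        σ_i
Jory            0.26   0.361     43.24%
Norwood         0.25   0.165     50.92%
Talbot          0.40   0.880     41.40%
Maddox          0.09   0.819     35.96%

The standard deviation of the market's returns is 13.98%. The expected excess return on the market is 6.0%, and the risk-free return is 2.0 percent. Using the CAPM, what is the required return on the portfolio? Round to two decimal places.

β_Jory = 0.361 × 43.24% / 13.98% = 1.1166
β_Norwood = 0.165 × 50.92% / 13.98% = 0.6010
β_Talbot = 0.880 × 41.40% / 13.98% = 2.6060
β_Maddox = 0.819 × 35.96% / 13.98% = 2.1067
β_P = Σ w_i β_i = 0.26×1.1166 + 0.25×0.6010 + 0.40×2.6060 + 0.09×2.1067 = 1.6726
E(R_P) = R_f + β_P × MRP = 2.0% + 1.6726 × 6.0% = 12.04%

12.04%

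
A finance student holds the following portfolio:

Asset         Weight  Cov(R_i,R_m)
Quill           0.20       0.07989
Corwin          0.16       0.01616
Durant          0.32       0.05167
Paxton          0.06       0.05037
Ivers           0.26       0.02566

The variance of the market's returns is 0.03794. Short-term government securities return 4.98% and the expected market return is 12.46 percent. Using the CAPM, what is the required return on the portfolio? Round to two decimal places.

13.81%

β_Quill = 0.07989 / 0.03794 = 2.1057
β_Corwin = 0.01616 / 0.03794 = 0.4259
β_Durant = 0.05167 / 0.03794 = 1.3619
β_Paxton = 0.05037 / 0.03794 = 1.3276
β_Ivers = 0.02566 / 0.03794 = 0.6763
β_P = Σ w_i β_i = 0.20×2.1057 + 0.16×0.4259 + 0.32×1.3619 + 0.06×1.3276 + 0.26×0.6763 = 1.1806
MRP = 12.46% − 4.98% = 7.48%
E(R_P) = R_f + β_P × MRP = 4.98% + 1.1806 × 7.48% = 13.81%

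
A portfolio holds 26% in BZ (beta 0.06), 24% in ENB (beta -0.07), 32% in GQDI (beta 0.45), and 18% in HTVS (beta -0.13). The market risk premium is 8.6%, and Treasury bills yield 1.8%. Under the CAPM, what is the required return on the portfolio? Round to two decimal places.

2.83%

β_P = Σ w_i β_i = 0.26×0.06 + 0.24×-0.07 + 0.32×0.45 + 0.18×-0.13 = 0.1194
E(R_P) = R_f + β_P × MRP = 1.8% + 0.1194 × 8.6% = 2.83%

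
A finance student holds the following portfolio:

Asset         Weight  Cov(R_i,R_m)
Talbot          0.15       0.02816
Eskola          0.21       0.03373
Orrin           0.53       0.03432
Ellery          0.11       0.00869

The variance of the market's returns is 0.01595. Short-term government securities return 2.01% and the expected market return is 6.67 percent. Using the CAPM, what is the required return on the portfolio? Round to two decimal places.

β_Talbot = 0.02816 / 0.01595 = 1.7655
β_Eskola = 0.03373 / 0.01595 = 2.1147
β_Orrin = 0.03432 / 0.01595 = 2.1517
β_Ellery = 0.00869 / 0.01595 = 0.5448
β_P = Σ w_i β_i = 0.15×1.7655 + 0.21×2.1147 + 0.53×2.1517 + 0.11×0.5448 = 1.9092
MRP = 6.67% − 2.01% = 4.66%
E(R_P) = R_f + β_P × MRP = 2.01% + 1.9092 × 4.66% = 10.91%

10.91%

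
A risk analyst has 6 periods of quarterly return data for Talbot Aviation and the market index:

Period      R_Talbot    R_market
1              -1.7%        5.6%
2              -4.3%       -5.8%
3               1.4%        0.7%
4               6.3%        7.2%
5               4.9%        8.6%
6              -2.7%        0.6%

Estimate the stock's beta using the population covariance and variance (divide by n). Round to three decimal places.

Mean R_i = (-1.7 − 4.3 + 1.4 + 6.3 + 4.9 − 2.7) / 6 = 0.6500%
Mean R_m = (5.6 − 5.8 + 0.7 + 7.2 + 8.6 + 0.6) / 6 = 2.8167%
Σ(R_i − R̄_i)(R_m − R̄_m) = 91.2950  ⇒  Cov = 91.2950 / 6 = 15.2158
Σ(R_m − R̄_m)² = 144.0483  ⇒  Var(R_m) = 144.0483 / 6 = 24.0081
β = Cov / Var(R_m) = 15.2158 / 24.0081 = 0.6338

0.634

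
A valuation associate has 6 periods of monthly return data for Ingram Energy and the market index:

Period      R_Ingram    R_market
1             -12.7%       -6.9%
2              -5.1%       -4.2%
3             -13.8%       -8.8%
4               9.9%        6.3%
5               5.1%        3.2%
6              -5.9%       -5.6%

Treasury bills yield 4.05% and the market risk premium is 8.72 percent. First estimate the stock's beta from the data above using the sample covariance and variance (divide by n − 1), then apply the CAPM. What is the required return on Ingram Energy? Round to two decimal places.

Mean R_i = (-12.7 − 5.1 − 13.8 + 9.9 + 5.1 − 5.9) / 6 = -3.7500%
Mean R_m = (-6.9 − 4.2 − 8.8 + 6.3 + 3.2 − 5.6) / 6 = -2.6667%
Σ(R_i − R̄_i)(R_m − R̄_m) = 282.2200  ⇒  Cov = 282.2200 / 5 = 56.4440
Σ(R_m − R̄_m)² = 181.3133  ⇒  Var(R_m) = 181.3133 / 5 = 36.2627
β = Cov / Var(R_m) = 56.4440 / 36.2627 = 1.5565
E(R) = R_f + β × MRP = 4.05% + 1.5565 × 8.72% = 17.62%

17.62%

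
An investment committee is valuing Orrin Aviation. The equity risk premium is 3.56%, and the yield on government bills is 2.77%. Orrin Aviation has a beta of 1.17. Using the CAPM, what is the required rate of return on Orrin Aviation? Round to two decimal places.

6.94%

E(R) = R_f + β × MRP = 2.77% + 1.17 × 3.56% = 6.94%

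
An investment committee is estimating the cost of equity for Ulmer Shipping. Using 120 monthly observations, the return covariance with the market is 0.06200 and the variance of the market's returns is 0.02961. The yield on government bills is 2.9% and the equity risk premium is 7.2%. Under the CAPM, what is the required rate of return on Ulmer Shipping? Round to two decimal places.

β = Cov(R_i, R_m) / Var(R_m) = 0.06200 / 0.02961 = 2.0939
E(R) = R_f + β × MRP = 2.9% + 2.0939 × 7.2% = 17.98%

17.98%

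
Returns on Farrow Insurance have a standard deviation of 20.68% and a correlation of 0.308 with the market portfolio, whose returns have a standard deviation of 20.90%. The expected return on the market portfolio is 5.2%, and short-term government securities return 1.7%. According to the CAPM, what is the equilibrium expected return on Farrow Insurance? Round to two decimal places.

β = ρ × σ_i / σ_m = 0.308 × 20.68% / 20.90% = 0.3048
MRP = 5.2% − 1.7% = 3.50%
E(R) = 1.7% + 0.3048 × 3.5% = 2.77%

2.77%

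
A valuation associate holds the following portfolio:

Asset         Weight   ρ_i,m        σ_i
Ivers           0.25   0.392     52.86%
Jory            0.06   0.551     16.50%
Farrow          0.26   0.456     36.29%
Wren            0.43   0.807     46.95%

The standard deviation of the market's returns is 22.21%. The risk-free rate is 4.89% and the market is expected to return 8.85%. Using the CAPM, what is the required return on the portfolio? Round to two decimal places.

β_Ivers = 0.392 × 52.86% / 22.21% = 0.9330
β_Jory = 0.551 × 16.50% / 22.21% = 0.4093
β_Farrow = 0.456 × 36.29% / 22.21% = 0.7451
β_Wren = 0.807 × 46.95% / 22.21% = 1.7059
β_P = Σ w_i β_i = 0.25×0.9330 + 0.06×0.4093 + 0.26×0.7451 + 0.43×1.7059 = 1.1851
MRP = 8.85% − 4.89% = 3.96%
E(R_P) = R_f + β_P × MRP = 4.89% + 1.1851 × 3.96% = 9.58%

9.58%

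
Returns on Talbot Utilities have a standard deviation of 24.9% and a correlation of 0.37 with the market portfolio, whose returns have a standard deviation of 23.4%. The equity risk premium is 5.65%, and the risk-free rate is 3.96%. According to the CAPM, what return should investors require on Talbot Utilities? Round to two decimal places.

β = ρ × σ_i / σ_m = 0.37 × 24.9% / 23.4% = 0.3937
E(R) = 3.96% + 0.3937 × 5.65% = 6.18%

6.18%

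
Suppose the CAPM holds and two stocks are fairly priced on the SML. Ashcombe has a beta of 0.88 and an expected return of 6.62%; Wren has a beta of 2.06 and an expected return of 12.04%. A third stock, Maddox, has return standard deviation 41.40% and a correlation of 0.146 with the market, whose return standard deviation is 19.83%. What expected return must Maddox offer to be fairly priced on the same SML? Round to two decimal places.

MRP = (12.04% − 6.62%) / (2.06 − 0.88) = 4.5932%
R_f = 6.62% − 0.88 × 4.5932% = 2.5780%
β_Maddox = ρ·σ_i/σ_m = 0.146 × 41.40 / 19.83 = 0.3048
E(R_Maddox) = R_f + β × MRP = 2.5780% + 0.3048 × 4.5932% = 3.98%

3.98%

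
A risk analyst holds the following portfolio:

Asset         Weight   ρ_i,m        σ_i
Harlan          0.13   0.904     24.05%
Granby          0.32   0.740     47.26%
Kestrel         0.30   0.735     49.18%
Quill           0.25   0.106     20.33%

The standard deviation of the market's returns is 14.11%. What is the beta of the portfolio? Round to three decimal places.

1.800

β_Harlan = 0.904 × 24.05% / 14.11% = 1.5408
β_Granby = 0.740 × 47.26% / 14.11% = 2.4786
β_Kestrel = 0.735 × 49.18% / 14.11% = 2.5618
β_Quill = 0.106 × 20.33% / 14.11% = 0.1527
β_P = Σ w_i β_i = 0.13×1.5408 + 0.32×2.4786 + 0.30×2.5618 + 0.25×0.1527 = 1.8002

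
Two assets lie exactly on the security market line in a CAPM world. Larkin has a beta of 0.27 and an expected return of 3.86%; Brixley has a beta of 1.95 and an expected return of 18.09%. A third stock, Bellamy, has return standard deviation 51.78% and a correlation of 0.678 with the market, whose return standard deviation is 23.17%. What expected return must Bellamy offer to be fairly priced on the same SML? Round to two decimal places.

14.41%

MRP = (18.09% − 3.86%) / (1.95 − 0.27) = 8.4702%
R_f = 3.86% − 0.27 × 8.4702% = 1.5730%
β_Bellamy = ρ·σ_i/σ_m = 0.678 × 51.78 / 23.17 = 1.5152
E(R_Bellamy) = R_f + β × MRP = 1.5730% + 1.5152 × 8.4702% = 14.41%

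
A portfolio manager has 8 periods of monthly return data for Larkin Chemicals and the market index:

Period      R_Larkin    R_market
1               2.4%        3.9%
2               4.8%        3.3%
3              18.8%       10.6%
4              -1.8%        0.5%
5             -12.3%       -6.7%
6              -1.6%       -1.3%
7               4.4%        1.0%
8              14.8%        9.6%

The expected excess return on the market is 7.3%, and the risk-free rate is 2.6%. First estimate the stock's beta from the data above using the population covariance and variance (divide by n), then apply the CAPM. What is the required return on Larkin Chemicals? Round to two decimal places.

14.91%

Mean R_i = (2.4 + 4.8 + 18.8 − 1.8 − 12.3 − 1.6 + 4.4 + 14.8) / 8 = 3.6875%
Mean R_m = (3.9 + 3.3 + 10.6 + 0.5 − 6.7 − 1.3 + 1.0 + 9.6) / 8 = 2.6125%
Σ(R_i − R̄_i)(R_m − R̄_m) = 377.4813  ⇒  Cov = 377.4813 / 8 = 47.1852
Σ(R_m − R̄_m)² = 223.8488  ⇒  Var(R_m) = 223.8488 / 8 = 27.9811
β = Cov / Var(R_m) = 47.1852 / 27.9811 = 1.6863
E(R) = R_f + β × MRP = 2.6% + 1.6863 × 7.3% = 14.91%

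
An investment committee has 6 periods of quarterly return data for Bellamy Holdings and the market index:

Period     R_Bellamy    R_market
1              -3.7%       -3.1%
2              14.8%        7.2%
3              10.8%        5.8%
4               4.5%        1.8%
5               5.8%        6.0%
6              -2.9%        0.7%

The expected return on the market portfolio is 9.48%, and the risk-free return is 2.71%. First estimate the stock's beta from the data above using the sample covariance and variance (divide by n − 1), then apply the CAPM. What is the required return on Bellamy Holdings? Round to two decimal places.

Mean R_i = (-3.7 + 14.8 + 10.8 + 4.5 + 5.8 − 2.9) / 6 = 4.8833%
Mean R_m = (-3.1 + 7.2 + 5.8 + 1.8 + 6.0 + 0.7) / 6 = 3.0667%
Σ(R_i − R̄_i)(R_m − R̄_m) = 131.6867  ⇒  Cov = 131.6867 / 5 = 26.3373
Σ(R_m − R̄_m)² = 78.3933  ⇒  Var(R_m) = 78.3933 / 5 = 15.6787
β = Cov / Var(R_m) = 26.3373 / 15.6787 = 1.6798
MRP = 9.48% − 2.71% = 6.77%
E(R) = R_f + β × MRP = 2.71% + 1.6798 × 6.77% = 14.08%

14.08%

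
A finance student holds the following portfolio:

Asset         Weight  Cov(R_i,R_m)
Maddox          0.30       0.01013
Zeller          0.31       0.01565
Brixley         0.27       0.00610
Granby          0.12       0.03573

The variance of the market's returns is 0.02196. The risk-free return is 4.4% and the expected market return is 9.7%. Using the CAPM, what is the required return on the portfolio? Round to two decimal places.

β_Maddox = 0.01013 / 0.02196 = 0.4613
β_Zeller = 0.01565 / 0.02196 = 0.7127
β_Brixley = 0.00610 / 0.02196 = 0.2778
β_Granby = 0.03573 / 0.02196 = 1.6270
β_P = Σ w_i β_i = 0.30×0.4613 + 0.31×0.7127 + 0.27×0.2778 + 0.12×1.6270 = 0.6296
MRP = 9.7% − 4.4% = 5.30%
E(R_P) = R_f + β_P × MRP = 4.4% + 0.6296 × 5.3% = 7.74%

7.74%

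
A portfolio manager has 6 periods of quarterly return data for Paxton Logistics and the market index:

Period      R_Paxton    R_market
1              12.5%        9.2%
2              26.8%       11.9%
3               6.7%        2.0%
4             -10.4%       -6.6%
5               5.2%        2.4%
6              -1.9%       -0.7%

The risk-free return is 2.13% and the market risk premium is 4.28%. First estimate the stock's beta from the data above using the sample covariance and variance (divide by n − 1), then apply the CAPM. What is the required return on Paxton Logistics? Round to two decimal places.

9.97%

Mean R_i = (12.5 + 26.8 + 6.7 − 10.4 + 5.2 − 1.9) / 6 = 6.4833%
Mean R_m = (9.2 + 11.9 + 2.0 − 6.6 + 2.4 − 0.7) / 6 = 3.0333%
Σ(R_i − R̄_i)(R_m − R̄_m) = 411.7733  ⇒  Cov = 411.7733 / 5 = 82.3547
Σ(R_m − R̄_m)² = 224.8533  ⇒  Var(R_m) = 224.8533 / 5 = 44.9707
β = Cov / Var(R_m) = 82.3547 / 44.9707 = 1.8313
E(R) = R_f + β × MRP = 2.13% + 1.8313 × 4.28% = 9.97%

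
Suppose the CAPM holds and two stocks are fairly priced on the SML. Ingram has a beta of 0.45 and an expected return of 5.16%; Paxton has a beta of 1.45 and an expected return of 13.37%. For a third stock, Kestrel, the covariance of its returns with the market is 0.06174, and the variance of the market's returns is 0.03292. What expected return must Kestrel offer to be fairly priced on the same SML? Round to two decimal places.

16.86%

MRP = (13.37% − 5.16%) / (1.45 − 0.45) = 8.2100%
R_f = 5.16% − 0.45 × 8.2100% = 1.4655%
β_Kestrel = Cov / Var(R_m) = 0.06174 / 0.03292 = 1.8755
E(R_Kestrel) = R_f + β × MRP = 1.4655% + 1.8755 × 8.2100% = 16.86%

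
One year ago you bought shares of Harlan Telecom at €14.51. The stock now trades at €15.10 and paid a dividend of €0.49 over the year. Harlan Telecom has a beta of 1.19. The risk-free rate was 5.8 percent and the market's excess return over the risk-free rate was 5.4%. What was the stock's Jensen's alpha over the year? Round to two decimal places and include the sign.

-4.78%

Realised HPR = (P1 + D1 − P0) / P0 = (15.10 + 0.49 − 14.51) / 14.51 = 1.08 / 14.51 = 7.4431%
CAPM required = R_f + β·MRP = 5.8% + 1.19 × 5.4% = 12.2260%
α = realised − required = 7.4431% − 12.2260% = -4.78%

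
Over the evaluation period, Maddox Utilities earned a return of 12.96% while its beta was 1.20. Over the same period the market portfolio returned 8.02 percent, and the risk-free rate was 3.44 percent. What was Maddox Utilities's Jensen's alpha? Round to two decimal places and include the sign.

Market excess return = 8.02% − 3.44% = 4.58%
CAPM benchmark = R_f + β(R_m − R_f) = 3.44% + 1.20 × 4.58% = 8.9360%
α = actual − benchmark = 12.96% − 8.9360% = +4.02%

+4.02%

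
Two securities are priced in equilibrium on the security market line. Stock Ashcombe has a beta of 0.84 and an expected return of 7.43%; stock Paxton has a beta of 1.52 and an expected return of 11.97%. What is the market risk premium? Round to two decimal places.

Both satisfy E(R) = R_f + β·MRP, so the slope of the SML is
MRP = (11.97% − 7.43%) / (1.52 − 0.84) = 4.54% / 0.68 = 6.6765%

6.68%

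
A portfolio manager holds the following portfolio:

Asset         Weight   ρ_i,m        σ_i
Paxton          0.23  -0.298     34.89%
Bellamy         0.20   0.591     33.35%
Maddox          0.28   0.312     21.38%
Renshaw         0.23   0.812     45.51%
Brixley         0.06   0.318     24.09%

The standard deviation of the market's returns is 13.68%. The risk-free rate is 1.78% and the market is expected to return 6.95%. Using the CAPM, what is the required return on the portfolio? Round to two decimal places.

6.46%

β_Paxton = -0.298 × 34.89% / 13.68% = -0.7600
β_Bellamy = 0.591 × 33.35% / 13.68% = 1.4408
β_Maddox = 0.312 × 21.38% / 13.68% = 0.4876
β_Renshaw = 0.812 × 45.51% / 13.68% = 2.7013
β_Brixley = 0.318 × 24.09% / 13.68% = 0.5600
β_P = Σ w_i β_i = 0.23×-0.7600 + 0.20×1.4408 + 0.28×0.4876 + 0.23×2.7013 + 0.06×0.5600 = 0.9048
MRP = 6.95% − 1.78% = 5.17%
E(R_P) = R_f + β_P × MRP = 1.78% + 0.9048 × 5.17% = 6.46%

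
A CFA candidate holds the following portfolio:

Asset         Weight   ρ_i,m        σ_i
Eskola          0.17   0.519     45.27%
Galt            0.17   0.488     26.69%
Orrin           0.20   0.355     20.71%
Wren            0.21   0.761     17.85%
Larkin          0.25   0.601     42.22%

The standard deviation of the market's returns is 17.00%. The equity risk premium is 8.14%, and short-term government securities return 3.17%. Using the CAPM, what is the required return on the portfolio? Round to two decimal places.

β_Eskola = 0.519 × 45.27% / 17.00% = 1.3821
β_Galt = 0.488 × 26.69% / 17.00% = 0.7662
β_Orrin = 0.355 × 20.71% / 17.00% = 0.4325
β_Wren = 0.761 × 17.85% / 17.00% = 0.7991
β_Larkin = 0.601 × 42.22% / 17.00% = 1.4926
β_P = Σ w_i β_i = 0.17×1.3821 + 0.17×0.7662 + 0.20×0.4325 + 0.21×0.7991 + 0.25×1.4926 = 0.9927
E(R_P) = R_f + β_P × MRP = 3.17% + 0.9927 × 8.14% = 11.25%

11.25%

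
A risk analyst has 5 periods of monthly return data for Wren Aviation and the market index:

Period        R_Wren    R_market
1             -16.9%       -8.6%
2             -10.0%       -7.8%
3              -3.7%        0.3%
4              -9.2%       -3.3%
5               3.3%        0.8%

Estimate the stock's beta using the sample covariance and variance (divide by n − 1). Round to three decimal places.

1.547

Mean R_i = (-16.9 − 10.0 − 3.7 − 9.2 + 3.3) / 5 = -7.3000%
Mean R_m = (-8.6 − 7.8 + 0.3 − 3.3 + 0.8) / 5 = -3.7200%
Σ(R_i − R̄_i)(R_m − R̄_m) = 119.4500  ⇒  Cov = 119.4500 / 4 = 29.8625
Σ(R_m − R̄_m)² = 77.2280  ⇒  Var(R_m) = 77.2280 / 4 = 19.3070
β = Cov / Var(R_m) = 29.8625 / 19.3070 = 1.5467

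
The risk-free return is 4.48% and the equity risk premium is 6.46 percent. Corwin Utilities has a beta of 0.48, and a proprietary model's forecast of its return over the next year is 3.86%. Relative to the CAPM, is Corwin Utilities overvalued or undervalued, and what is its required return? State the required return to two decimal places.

Required return = R_f + β·MRP = 4.48% + 0.48 × 6.46% = 7.58%
Forecast 3.86% < required 7.58% → the stock plots below the SML → overvalued.

Overvalued; required return 7.58%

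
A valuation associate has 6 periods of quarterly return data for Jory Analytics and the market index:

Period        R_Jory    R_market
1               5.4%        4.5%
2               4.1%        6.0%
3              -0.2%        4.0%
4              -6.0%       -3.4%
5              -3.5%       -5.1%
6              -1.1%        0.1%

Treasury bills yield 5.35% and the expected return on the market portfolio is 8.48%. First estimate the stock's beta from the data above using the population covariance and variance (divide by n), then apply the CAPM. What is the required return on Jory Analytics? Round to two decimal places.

Mean R_i = (5.4 + 4.1 − 0.2 − 6.0 − 3.5 − 1.1) / 6 = -0.2167%
Mean R_m = (4.5 + 6.0 + 4.0 − 3.4 − 5.1 + 0.1) / 6 = 1.0167%
Σ(R_i − R̄_i)(R_m − R̄_m) = 87.5617  ⇒  Cov = 87.5617 / 6 = 14.5936
Σ(R_m − R̄_m)² = 103.6283  ⇒  Var(R_m) = 103.6283 / 6 = 17.2714
β = Cov / Var(R_m) = 14.5936 / 17.2714 = 0.8450
MRP = 8.48% − 5.35% = 3.13%
E(R) = R_f + β × MRP = 5.35% + 0.8450 × 3.13% = 7.99%

7.99%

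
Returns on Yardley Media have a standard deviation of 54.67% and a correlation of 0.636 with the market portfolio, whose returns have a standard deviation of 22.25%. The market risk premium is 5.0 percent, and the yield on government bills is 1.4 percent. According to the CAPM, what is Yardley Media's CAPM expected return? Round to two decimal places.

β = ρ × σ_i / σ_m = 0.636 × 54.67% / 22.25% = 1.5627
E(R) = 1.4% + 1.5627 × 5.0% = 9.21%

9.21%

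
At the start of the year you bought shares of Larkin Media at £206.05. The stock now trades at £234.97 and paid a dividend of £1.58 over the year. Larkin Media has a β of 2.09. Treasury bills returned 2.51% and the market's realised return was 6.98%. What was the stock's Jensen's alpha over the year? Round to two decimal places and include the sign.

+2.95%

Realised HPR = (P1 + D1 − P0) / P0 = (234.97 + 1.58 − 206.05) / 206.05 = 30.50 / 206.05 = 14.8022%
MRP = 6.98% − 2.51% = 4.47%
CAPM required = R_f + β·MRP = 2.51% + 2.09 × 4.47% = 11.8523%
α = realised − required = 14.8022% − 11.8523% = +2.95%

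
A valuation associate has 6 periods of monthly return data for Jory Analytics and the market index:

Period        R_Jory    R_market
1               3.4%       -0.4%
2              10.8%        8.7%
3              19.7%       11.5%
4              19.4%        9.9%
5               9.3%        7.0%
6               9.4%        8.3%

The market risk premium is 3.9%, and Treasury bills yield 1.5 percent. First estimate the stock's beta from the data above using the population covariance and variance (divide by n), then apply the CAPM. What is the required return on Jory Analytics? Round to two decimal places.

6.65%

Mean R_i = (3.4 + 10.8 + 19.7 + 19.4 + 9.3 + 9.4) / 6 = 12.0000%
Mean R_m = (-0.4 + 8.7 + 11.5 + 9.9 + 7.0 + 8.3) / 6 = 7.5000%
Σ(R_i − R̄_i)(R_m − R̄_m) = 114.3300  ⇒  Cov = 114.3300 / 6 = 19.0550
Σ(R_m − R̄_m)² = 86.5000  ⇒  Var(R_m) = 86.5000 / 6 = 14.4167
β = Cov / Var(R_m) = 19.0550 / 14.4167 = 1.3217
E(R) = R_f + β × MRP = 1.5% + 1.3217 × 3.9% = 6.65%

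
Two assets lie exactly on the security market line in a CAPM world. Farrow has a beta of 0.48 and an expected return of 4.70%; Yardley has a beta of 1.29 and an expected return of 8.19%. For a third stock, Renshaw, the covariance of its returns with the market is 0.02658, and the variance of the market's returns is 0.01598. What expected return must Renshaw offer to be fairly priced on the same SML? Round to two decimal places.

MRP = (8.19% − 4.70%) / (1.29 − 0.48) = 4.3086%
R_f = 4.70% − 0.48 × 4.3086% = 2.6319%
β_Renshaw = Cov / Var(R_m) = 0.02658 / 0.01598 = 1.6633
E(R_Renshaw) = R_f + β × MRP = 2.6319% + 1.6633 × 4.3086% = 9.80%

9.80%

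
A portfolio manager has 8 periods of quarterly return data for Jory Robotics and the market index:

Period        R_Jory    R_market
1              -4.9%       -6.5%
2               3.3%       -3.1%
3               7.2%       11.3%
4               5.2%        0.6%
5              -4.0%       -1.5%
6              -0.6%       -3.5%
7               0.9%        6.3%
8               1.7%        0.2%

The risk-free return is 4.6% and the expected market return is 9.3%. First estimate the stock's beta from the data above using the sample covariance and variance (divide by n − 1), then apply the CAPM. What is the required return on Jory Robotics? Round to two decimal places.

Mean R_i = (-4.9 + 3.3 + 7.2 + 5.2 − 4.0 − 0.6 + 0.9 + 1.7) / 8 = 1.1000%
Mean R_m = (-6.5 − 3.1 + 11.3 + 0.6 − 1.5 − 3.5 + 6.3 + 0.2) / 8 = 0.4750%
Σ(R_i − R̄_i)(R_m − R̄_m) = 116.0300  ⇒  Cov = 116.0300 / 7 = 16.5757
Σ(R_m − R̄_m)² = 232.3350  ⇒  Var(R_m) = 232.3350 / 7 = 33.1907
β = Cov / Var(R_m) = 16.5757 / 33.1907 = 0.4994
MRP = 9.3% − 4.6% = 4.70%
E(R) = R_f + β × MRP = 4.6% + 0.4994 × 4.7% = 6.95%

6.95%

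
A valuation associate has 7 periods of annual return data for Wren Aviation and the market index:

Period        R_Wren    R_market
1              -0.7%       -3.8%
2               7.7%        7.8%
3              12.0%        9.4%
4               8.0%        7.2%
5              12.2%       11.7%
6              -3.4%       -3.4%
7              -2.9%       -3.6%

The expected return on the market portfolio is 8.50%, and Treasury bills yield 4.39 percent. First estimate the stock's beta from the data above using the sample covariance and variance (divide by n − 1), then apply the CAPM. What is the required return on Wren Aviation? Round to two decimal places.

Mean R_i = (-0.7 + 7.7 + 12.0 + 8.0 + 12.2 − 3.4 − 2.9) / 7 = 4.7000%
Mean R_m = (-3.8 + 7.8 + 9.4 + 7.2 + 11.7 − 3.4 − 3.6) / 7 = 3.6143%
Σ(R_i − R̄_i)(R_m − R̄_m) = 278.9500  ⇒  Cov = 278.9500 / 6 = 46.4917
Σ(R_m − R̄_m)² = 285.4486  ⇒  Var(R_m) = 285.4486 / 6 = 47.5748
β = Cov / Var(R_m) = 46.4917 / 47.5748 = 0.9772
MRP = 8.50% − 4.39% = 4.11%
E(R) = R_f + β × MRP = 4.39% + 0.9772 × 4.11% = 8.41%

8.41%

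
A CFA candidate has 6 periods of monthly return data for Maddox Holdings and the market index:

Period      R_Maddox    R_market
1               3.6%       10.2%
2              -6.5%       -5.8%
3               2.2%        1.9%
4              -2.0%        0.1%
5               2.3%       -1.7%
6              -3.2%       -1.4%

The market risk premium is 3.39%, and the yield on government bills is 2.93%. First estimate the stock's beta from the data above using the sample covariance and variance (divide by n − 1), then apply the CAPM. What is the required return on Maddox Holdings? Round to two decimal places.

Mean R_i = (3.6 − 6.5 + 2.2 − 2.0 + 2.3 − 3.2) / 6 = -0.6000%
Mean R_m = (10.2 − 5.8 + 1.9 + 0.1 − 1.7 − 1.4) / 6 = 0.5500%
Σ(R_i − R̄_i)(R_m − R̄_m) = 80.9500  ⇒  Cov = 80.9500 / 5 = 16.1900
Σ(R_m − R̄_m)² = 144.3350  ⇒  Var(R_m) = 144.3350 / 5 = 28.8670
β = Cov / Var(R_m) = 16.1900 / 28.8670 = 0.5608
E(R) = R_f + β × MRP = 2.93% + 0.5608 × 3.39% = 4.83%

4.83%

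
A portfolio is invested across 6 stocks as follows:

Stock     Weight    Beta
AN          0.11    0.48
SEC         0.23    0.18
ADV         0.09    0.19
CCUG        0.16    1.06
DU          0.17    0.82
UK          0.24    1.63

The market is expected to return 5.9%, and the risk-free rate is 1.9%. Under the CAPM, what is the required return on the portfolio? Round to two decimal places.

β_P = Σ w_i β_i = 0.11×0.48 + 0.23×0.18 + 0.09×0.19 + 0.16×1.06 + 0.17×0.82 + 0.24×1.63 = 0.8115
MRP = 5.9% − 1.9% = 4.00%
E(R_P) = R_f + β_P × MRP = 1.9% + 0.8115 × 4.0% = 5.15%

5.15%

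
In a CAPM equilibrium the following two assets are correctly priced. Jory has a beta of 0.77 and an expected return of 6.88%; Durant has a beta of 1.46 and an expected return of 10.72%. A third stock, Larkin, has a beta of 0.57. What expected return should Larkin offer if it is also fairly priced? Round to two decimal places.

5.77%

MRP (SML slope) = (10.72% − 6.88%) / (1.46 − 0.77) = 3.84% / 0.69 = 5.5652%
R_f (intercept) = 6.88% − 0.77 × 5.5652% = 2.5948%
E(R_Larkin) = R_f + β × MRP = 2.5948% + 0.57 × 5.5652% = 5.77%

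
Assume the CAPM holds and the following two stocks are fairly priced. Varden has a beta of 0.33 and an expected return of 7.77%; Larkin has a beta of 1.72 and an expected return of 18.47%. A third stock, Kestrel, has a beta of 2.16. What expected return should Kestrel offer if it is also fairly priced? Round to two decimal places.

MRP (SML slope) = (18.47% − 7.77%) / (1.72 − 0.33) = 10.70% / 1.39 = 7.6978%
R_f (intercept) = 7.77% − 0.33 × 7.6978% = 5.2297%
E(R_Kestrel) = R_f + β × MRP = 5.2297% + 2.16 × 7.6978% = 21.86%

21.86%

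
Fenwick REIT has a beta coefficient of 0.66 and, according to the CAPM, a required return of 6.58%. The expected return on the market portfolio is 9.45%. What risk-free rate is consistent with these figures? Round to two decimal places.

E(R) = R_f + β(E(R_m) − R_f) = R_f(1 − β) + β·E(R_m)
6.58% = R_f × (1 − 0.66) + 0.66 × 9.45%
6.58% = R_f × 0.34 + 6.2370%
R_f = (6.58% − 6.2370%) / 0.34 = 1.01%

1.01%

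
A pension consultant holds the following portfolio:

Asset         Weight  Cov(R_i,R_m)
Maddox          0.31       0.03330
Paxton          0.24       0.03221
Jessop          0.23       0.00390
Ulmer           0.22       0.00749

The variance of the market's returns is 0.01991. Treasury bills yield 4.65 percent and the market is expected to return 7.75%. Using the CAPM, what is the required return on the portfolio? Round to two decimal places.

β_Maddox = 0.03330 / 0.01991 = 1.6725
β_Paxton = 0.03221 / 0.01991 = 1.6178
β_Jessop = 0.00390 / 0.01991 = 0.1959
β_Ulmer = 0.00749 / 0.01991 = 0.3762
β_P = Σ w_i β_i = 0.31×1.6725 + 0.24×1.6178 + 0.23×0.1959 + 0.22×0.3762 = 1.0346
MRP = 7.75% − 4.65% = 3.10%
E(R_P) = R_f + β_P × MRP = 4.65% + 1.0346 × 3.10% = 7.86%

7.86%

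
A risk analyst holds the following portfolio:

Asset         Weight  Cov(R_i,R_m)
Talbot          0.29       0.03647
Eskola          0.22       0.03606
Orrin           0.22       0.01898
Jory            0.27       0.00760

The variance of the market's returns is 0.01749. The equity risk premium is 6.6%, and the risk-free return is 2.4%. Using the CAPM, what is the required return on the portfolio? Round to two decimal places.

β_Talbot = 0.03647 / 0.01749 = 2.0852
β_Eskola = 0.03606 / 0.01749 = 2.0617
β_Orrin = 0.01898 / 0.01749 = 1.0852
β_Jory = 0.00760 / 0.01749 = 0.4345
β_P = Σ w_i β_i = 0.29×2.0852 + 0.22×2.0617 + 0.22×1.0852 + 0.27×0.4345 = 1.4143
E(R_P) = R_f + β_P × MRP = 2.4% + 1.4143 × 6.6% = 11.73%

11.73%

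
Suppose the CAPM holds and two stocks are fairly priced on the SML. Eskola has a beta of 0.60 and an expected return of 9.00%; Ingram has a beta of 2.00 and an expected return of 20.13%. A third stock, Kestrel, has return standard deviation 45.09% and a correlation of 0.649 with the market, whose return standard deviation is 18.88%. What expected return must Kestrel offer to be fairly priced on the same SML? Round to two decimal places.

MRP = (20.13% − 9.00%) / (2.00 − 0.60) = 7.9500%
R_f = 9.00% − 0.60 × 7.9500% = 4.2300%
β_Kestrel = ρ·σ_i/σ_m = 0.649 × 45.09 / 18.88 = 1.5500
E(R_Kestrel) = R_f + β × MRP = 4.2300% + 1.5500 × 7.9500% = 16.55%

16.55%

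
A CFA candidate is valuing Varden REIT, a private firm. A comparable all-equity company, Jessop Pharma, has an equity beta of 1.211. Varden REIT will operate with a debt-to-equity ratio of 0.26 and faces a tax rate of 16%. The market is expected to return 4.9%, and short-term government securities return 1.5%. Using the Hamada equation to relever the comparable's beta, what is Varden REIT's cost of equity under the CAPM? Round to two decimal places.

6.52%

β_L = β_U × [1 + (1 − t)(D/E)] = 1.211 × [1 + (1 − 0.16) × 0.26]
    = 1.211 × [1 + 0.84 × 0.26] = 1.211 × 1.2184 = 1.4755
MRP = 4.9% − 1.5% = 3.40%
E(R) = R_f + β_L × MRP = 1.5% + 1.4755 × 3.4% = 6.52%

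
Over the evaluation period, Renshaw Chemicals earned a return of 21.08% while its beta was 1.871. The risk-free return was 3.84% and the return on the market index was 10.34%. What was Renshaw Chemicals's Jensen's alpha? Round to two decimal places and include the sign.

+5.08%

Market excess return = 10.34% − 3.84% = 6.50%
CAPM benchmark = R_f + β(R_m − R_f) = 3.84% + 1.871 × 6.50% = 16.00150%
α = actual − benchmark = 21.08% − 16.00150% = +5.08%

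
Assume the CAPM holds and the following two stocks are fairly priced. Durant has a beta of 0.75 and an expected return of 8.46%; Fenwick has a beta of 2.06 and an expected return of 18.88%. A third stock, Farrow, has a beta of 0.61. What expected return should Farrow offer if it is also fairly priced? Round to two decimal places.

7.35%

MRP (SML slope) = (18.88% − 8.46%) / (2.06 − 0.75) = 10.42% / 1.31 = 7.9542%
R_f (intercept) = 8.46% − 0.75 × 7.9542% = 2.4944%
E(R_Farrow) = R_f + β × MRP = 2.4944% + 0.61 × 7.9542% = 7.35%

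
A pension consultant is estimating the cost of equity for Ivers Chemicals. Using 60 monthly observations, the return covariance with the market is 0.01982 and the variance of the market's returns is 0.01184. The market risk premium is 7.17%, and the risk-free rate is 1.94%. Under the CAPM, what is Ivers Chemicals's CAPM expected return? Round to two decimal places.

β = Cov(R_i, R_m) / Var(R_m) = 0.01982 / 0.01184 = 1.6740
E(R) = R_f + β × MRP = 1.94% + 1.6740 × 7.17% = 13.94%

13.94%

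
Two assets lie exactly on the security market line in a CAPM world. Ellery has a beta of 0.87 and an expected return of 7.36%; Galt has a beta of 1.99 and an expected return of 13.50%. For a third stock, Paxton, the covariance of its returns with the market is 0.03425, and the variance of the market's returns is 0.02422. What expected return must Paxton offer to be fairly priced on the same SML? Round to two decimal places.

MRP = (13.50% − 7.36%) / (1.99 − 0.87) = 5.4821%
R_f = 7.36% − 0.87 × 5.4821% = 2.5906%
β_Paxton = Cov / Var(R_m) = 0.03425 / 0.02422 = 1.4141
E(R_Paxton) = R_f + β × MRP = 2.5906% + 1.4141 × 5.4821% = 10.34%

10.34%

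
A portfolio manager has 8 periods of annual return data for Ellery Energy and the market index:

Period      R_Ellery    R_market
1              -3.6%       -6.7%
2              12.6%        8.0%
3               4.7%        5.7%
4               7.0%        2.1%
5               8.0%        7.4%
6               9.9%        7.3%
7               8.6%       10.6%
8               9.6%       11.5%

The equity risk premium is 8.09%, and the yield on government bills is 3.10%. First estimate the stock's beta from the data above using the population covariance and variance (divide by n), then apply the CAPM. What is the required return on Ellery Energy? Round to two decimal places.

Mean R_i = (-3.6 + 12.6 + 4.7 + 7.0 + 8.0 + 9.9 + 8.6 + 9.6) / 8 = 7.1000%
Mean R_m = (-6.7 + 8.0 + 5.7 + 2.1 + 7.4 + 7.3 + 10.6 + 11.5) / 8 = 5.7375%
Σ(R_i − R̄_i)(R_m − R̄_m) = 173.5500  ⇒  Cov = 173.5500 / 8 = 21.6938
Σ(R_m − R̄_m)² = 235.0988  ⇒  Var(R_m) = 235.0988 / 8 = 29.3874
β = Cov / Var(R_m) = 21.6938 / 29.3874 = 0.7382
E(R) = R_f + β × MRP = 3.10% + 0.7382 × 8.09% = 9.07%

9.07%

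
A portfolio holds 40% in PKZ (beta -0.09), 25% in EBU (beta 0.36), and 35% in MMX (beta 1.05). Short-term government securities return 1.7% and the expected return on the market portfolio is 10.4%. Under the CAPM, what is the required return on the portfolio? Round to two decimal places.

5.37%

β_P = Σ w_i β_i = 0.40×-0.09 + 0.25×0.36 + 0.35×1.05 = 0.4215
MRP = 10.4% − 1.7% = 8.70%
E(R_P) = R_f + β_P × MRP = 1.7% + 0.4215 × 8.7% = 5.37%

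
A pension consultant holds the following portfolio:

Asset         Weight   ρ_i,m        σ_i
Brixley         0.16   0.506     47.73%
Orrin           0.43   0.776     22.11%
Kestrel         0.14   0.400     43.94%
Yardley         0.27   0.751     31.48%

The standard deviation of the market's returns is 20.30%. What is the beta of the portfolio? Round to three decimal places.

0.989

β_Brixley = 0.506 × 47.73% / 20.30% = 1.1897
β_Orrin = 0.776 × 22.11% / 20.30% = 0.8452
β_Kestrel = 0.400 × 43.94% / 20.30% = 0.8658
β_Yardley = 0.751 × 31.48% / 20.30% = 1.1646
β_P = Σ w_i β_i = 0.16×1.1897 + 0.43×0.8452 + 0.14×0.8658 + 0.27×1.1646 = 0.9894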